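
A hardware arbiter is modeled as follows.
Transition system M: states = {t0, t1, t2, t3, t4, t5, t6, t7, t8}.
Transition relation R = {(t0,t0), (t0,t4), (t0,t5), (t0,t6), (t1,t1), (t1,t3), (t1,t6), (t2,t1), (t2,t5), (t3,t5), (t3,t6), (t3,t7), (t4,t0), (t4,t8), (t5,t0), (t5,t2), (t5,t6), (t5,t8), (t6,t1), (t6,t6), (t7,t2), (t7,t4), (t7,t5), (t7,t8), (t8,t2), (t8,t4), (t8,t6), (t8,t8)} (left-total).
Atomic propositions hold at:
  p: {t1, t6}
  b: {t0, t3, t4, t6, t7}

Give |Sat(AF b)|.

5

AF b: least fixpoint, start Z0 = {t0, t3, t4, t6, t7}, add states with every successor in Z. Already a fixed point.
Sat(AF b) = {t0, t3, t4, t6, t7}
|Sat(AF b)| = |{t0, t3, t4, t6, t7}| = 5.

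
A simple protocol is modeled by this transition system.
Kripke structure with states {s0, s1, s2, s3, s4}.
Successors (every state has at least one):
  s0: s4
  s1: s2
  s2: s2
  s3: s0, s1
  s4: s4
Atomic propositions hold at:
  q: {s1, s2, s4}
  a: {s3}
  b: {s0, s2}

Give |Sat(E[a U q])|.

4

E[a U q]: least fixpoint, start Z0 = Sat(q) = {s1, s2, s4}, add states in Sat(a) with some successor in Z. Z1 = {s1, s2, s3, s4}; fixed.
Sat(E[a U q]) = {s1, s2, s3, s4}
|Sat(E[a U q])| = |{s1, s2, s3, s4}| = 4.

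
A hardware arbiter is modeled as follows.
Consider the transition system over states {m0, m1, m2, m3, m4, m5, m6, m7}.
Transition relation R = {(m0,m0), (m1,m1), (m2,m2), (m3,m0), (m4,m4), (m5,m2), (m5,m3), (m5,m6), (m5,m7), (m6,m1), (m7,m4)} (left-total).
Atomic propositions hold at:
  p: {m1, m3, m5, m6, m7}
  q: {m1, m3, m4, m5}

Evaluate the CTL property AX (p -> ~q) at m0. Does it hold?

Sat(~q) = {m0, m2, m6, m7}
Sat(p -> ~q) = {m0, m2, m4, m6, m7}
Sat(AX (p -> ~q)) = {s : every successor in {m0, m2, m4, m6, m7}} = {m0, m2, m3, m4, m7}
m0 ∈ Sat(AX (p -> ~q)) = {m0, m2, m3, m4, m7}, so the formula holds at m0.

Yes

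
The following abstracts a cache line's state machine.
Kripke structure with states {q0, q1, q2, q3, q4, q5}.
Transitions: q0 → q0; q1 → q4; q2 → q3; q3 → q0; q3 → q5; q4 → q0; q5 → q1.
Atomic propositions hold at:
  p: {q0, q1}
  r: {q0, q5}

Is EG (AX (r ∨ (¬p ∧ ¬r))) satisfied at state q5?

No

Sat(¬p) = {q2, q3, q4, q5}
Sat(¬r) = {q1, q2, q3, q4}
Sat(¬p ∧ ¬r) = {q2, q3, q4}
Sat(r ∨ (¬p ∧ ¬r)) = {q0, q2, q3, q4, q5}
Sat(AX (r ∨ (¬p ∧ ¬r))) = {s : every successor in {q0, q2, q3, q4, q5}} = {q0, q1, q2, q3, q4}
EG (AX (r ∨ (¬p ∧ ¬r))): greatest fixpoint, start Z0 = {q0, q1, q2, q3, q4}, keep only states in Sat with some successor in Z. Already a fixed point.
Sat(EG (AX (r ∨ (¬p ∧ ¬r)))) = {q0, q1, q2, q3, q4}
q5 ∉ Sat(EG (AX (r ∨ (¬p ∧ ¬r)))) = {q0, q1, q2, q3, q4}, so the formula does not hold at q5.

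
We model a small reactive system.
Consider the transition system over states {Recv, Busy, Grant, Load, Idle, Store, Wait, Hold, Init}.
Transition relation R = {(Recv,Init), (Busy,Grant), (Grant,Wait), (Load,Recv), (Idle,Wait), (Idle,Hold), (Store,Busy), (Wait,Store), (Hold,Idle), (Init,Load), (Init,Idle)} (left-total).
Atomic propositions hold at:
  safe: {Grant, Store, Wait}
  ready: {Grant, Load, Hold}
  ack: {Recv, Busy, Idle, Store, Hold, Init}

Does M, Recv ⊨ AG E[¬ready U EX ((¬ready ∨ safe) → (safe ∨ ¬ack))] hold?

Sat(¬ready) = {Recv, Busy, Idle, Store, Wait, Init}
Sat(¬ready ∨ safe) = {Recv, Busy, Grant, Idle, Store, Wait, Init}
Sat(¬ack) = {Grant, Load, Wait}
Sat(safe ∨ ¬ack) = {Grant, Load, Store, Wait}
Sat((¬ready ∨ safe) → (safe ∨ ¬ack)) = {Grant, Load, Store, Wait, Hold}
Sat(EX ((¬ready ∨ safe) → (safe ∨ ¬ack))) = {s : some successor in {Grant, Load, Store, Wait, Hold}} = {Busy, Grant, Idle, Wait, Init}
E[¬ready U EX ((¬ready ∨ safe) → (safe ∨ ¬ack))]: least fixpoint, start Z0 = Sat(EX ((¬ready ∨ safe) → (safe ∨ ¬ack))) = {Busy, Grant, Idle, Wait, Init}, add states in Sat(¬ready) with some successor in Z. Z1 = {Recv, Busy, Grant, Idle, Store, Wait, Init}; fixed.
Sat(E[¬ready U EX ((¬ready ∨ safe) → (safe ∨ ¬ack))]) = {Recv, Busy, Grant, Idle, Store, Wait, Init}
AG E[¬ready U EX ((¬ready ∨ safe) → (safe ∨ ¬ack))]: greatest fixpoint, start Z0 = {Recv, Busy, Grant, Idle, Store, Wait, Init}, keep only states in Sat with every successor in Z. Z1 = {Recv, Busy, Grant, Store, Wait}; Z2 = {Busy, Grant, Store, Wait}; fixed.
Sat(AG E[¬ready U EX ((¬ready ∨ safe) → (safe ∨ ¬ack))]) = {Busy, Grant, Store, Wait}
Recv ∉ Sat(AG E[¬ready U EX ((¬ready ∨ safe) → (safe ∨ ¬ack))]) = {Busy, Grant, Store, Wait}, so the formula does not hold at Recv.

No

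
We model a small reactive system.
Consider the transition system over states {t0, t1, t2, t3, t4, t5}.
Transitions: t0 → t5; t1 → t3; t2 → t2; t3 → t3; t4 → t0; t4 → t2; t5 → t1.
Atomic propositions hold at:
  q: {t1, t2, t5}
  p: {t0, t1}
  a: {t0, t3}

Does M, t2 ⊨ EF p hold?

No

EF p: least fixpoint, start Z0 = {t0, t1}, add states with some successor in Z. Z1 = {t0, t1, t4, t5}; fixed.
Sat(EF p) = {t0, t1, t4, t5}
t2 ∉ Sat(EF p) = {t0, t1, t4, t5}, so the formula does not hold at t2.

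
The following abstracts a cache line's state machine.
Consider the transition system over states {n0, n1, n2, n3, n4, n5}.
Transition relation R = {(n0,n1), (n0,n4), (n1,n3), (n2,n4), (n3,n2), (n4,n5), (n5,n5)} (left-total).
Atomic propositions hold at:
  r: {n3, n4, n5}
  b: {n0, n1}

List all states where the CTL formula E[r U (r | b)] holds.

Sat(r | b) = {n0, n1, n3, n4, n5}
E[r U (r | b)]: least fixpoint, start Z0 = Sat((r | b)) = {n0, n1, n3, n4, n5}, add states in Sat(r) with some successor in Z. Already a fixed point.
Sat(E[r U (r | b)]) = {n0, n1, n3, n4, n5}

{n0, n1, n3, n4, n5}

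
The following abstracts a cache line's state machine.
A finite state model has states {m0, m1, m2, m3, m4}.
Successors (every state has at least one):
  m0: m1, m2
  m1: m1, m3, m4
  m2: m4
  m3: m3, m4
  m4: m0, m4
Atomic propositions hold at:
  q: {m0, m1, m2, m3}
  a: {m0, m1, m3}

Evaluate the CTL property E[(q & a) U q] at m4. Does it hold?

Sat(q & a) = {m0, m1, m3}
E[(q & a) U q]: least fixpoint, start Z0 = Sat(q) = {m0, m1, m2, m3}, add states in Sat(q & a) with some successor in Z. Already a fixed point.
Sat(E[(q & a) U q]) = {m0, m1, m2, m3}
m4 ∉ Sat(E[(q & a) U q]) = {m0, m1, m2, m3}, so the formula does not hold at m4.

No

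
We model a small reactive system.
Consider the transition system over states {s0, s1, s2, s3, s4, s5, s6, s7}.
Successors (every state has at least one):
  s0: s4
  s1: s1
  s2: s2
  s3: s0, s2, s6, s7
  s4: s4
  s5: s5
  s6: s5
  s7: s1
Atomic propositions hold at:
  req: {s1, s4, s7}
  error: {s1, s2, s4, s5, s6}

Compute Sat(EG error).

EG error: greatest fixpoint, start Z0 = {s1, s2, s4, s5, s6}, keep only states in Sat with some successor in Z. Already a fixed point.
Sat(EG error) = {s1, s2, s4, s5, s6}

{s1, s2, s4, s5, s6}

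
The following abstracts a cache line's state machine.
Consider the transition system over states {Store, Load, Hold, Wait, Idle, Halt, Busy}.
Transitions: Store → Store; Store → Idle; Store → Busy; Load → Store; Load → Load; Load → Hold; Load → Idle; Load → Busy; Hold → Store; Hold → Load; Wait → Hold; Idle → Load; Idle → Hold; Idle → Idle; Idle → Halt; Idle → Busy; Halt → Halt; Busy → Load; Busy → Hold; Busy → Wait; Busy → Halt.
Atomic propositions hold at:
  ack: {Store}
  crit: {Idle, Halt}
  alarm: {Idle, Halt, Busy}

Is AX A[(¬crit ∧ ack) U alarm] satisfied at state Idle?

No

Sat(¬crit) = {Store, Load, Hold, Wait, Busy}
Sat(¬crit ∧ ack) = {Store}
A[(¬crit ∧ ack) U alarm]: least fixpoint, start Z0 = Sat(alarm) = {Idle, Halt, Busy}, add states in Sat(¬crit ∧ ack) with every successor in Z. Already a fixed point.
Sat(A[(¬crit ∧ ack) U alarm]) = {Idle, Halt, Busy}
Sat(AX A[(¬crit ∧ ack) U alarm]) = {s : every successor in {Idle, Halt, Busy}} = {Halt}
Idle ∉ Sat(AX A[(¬crit ∧ ack) U alarm]) = {Halt}, so the formula does not hold at Idle.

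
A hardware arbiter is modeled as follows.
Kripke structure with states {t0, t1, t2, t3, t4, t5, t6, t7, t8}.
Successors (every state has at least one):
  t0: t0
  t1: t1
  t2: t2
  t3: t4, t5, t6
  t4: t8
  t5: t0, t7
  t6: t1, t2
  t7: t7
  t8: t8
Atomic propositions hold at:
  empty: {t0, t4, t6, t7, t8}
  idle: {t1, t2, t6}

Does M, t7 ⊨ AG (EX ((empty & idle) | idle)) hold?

No

Sat(empty & idle) = {t6}
Sat((empty & idle) | idle) = {t1, t2, t6}
Sat(EX ((empty & idle) | idle)) = {s : some successor in {t1, t2, t6}} = {t1, t2, t3, t6}
AG (EX ((empty & idle) | idle)): greatest fixpoint, start Z0 = {t1, t2, t3, t6}, keep only states in Sat with every successor in Z. Z1 = {t1, t2, t6}; fixed.
Sat(AG (EX ((empty & idle) | idle))) = {t1, t2, t6}
t7 ∉ Sat(AG (EX ((empty & idle) | idle))) = {t1, t2, t6}, so the formula does not hold at t7.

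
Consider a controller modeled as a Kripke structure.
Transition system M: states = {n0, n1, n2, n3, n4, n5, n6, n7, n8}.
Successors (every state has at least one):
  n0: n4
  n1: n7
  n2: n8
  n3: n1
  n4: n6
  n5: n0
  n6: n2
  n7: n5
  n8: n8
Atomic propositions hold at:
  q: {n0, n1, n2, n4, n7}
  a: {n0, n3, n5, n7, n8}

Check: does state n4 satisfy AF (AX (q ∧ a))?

Sat(q ∧ a) = {n0, n7}
Sat(AX (q ∧ a)) = {s : every successor in {n0, n7}} = {n1, n5}
AF (AX (q ∧ a)): least fixpoint, start Z0 = {n1, n5}, add states with every successor in Z. Z1 = {n1, n3, n5, n7}; fixed.
Sat(AF (AX (q ∧ a))) = {n1, n3, n5, n7}
n4 ∉ Sat(AF (AX (q ∧ a))) = {n1, n3, n5, n7}, so the formula does not hold at n4.

No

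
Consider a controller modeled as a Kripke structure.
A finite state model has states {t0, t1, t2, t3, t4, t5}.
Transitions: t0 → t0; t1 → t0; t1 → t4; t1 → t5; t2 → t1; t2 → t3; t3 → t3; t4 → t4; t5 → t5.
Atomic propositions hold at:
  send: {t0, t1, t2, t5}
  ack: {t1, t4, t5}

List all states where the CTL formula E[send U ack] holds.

E[send U ack]: least fixpoint, start Z0 = Sat(ack) = {t1, t4, t5}, add states in Sat(send) with some successor in Z. Z1 = {t1, t2, t4, t5}; fixed.
Sat(E[send U ack]) = {t1, t2, t4, t5}

{t1, t2, t4, t5}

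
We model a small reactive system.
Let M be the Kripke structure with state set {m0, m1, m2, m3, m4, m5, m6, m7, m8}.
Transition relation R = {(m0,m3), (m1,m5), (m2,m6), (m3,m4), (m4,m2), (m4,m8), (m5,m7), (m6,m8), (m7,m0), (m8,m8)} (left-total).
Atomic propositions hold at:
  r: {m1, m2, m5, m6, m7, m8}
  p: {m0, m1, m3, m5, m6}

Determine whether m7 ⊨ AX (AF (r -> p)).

Sat(r -> p) = {m0, m1, m3, m4, m5, m6}
AF (r -> p): least fixpoint, start Z0 = {m0, m1, m3, m4, m5, m6}, add states with every successor in Z. Z1 = {m0, m1, m2, m3, m4, m5, m6, m7}; fixed.
Sat(AF (r -> p)) = {m0, m1, m2, m3, m4, m5, m6, m7}
Sat(AX (AF (r -> p))) = {s : every successor in {m0, m1, m2, m3, m4, m5, m6, m7}} = {m0, m1, m2, m3, m5, m7}
m7 ∈ Sat(AX (AF (r -> p))) = {m0, m1, m2, m3, m5, m7}, so the formula holds at m7.

Yes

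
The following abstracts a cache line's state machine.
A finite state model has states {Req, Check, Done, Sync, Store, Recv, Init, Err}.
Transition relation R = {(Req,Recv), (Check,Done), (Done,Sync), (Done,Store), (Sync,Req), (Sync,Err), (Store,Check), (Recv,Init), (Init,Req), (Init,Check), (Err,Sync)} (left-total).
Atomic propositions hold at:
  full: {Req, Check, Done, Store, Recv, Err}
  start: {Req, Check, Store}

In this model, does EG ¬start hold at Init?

Sat(¬start) = {Done, Sync, Recv, Init, Err}
EG ¬start: greatest fixpoint, start Z0 = {Done, Sync, Recv, Init, Err}, keep only states in Sat with some successor in Z. Z1 = {Done, Sync, Recv, Err}; Z2 = {Done, Sync, Err}; fixed.
Sat(EG ¬start) = {Done, Sync, Err}
Init ∉ Sat(EG ¬start) = {Done, Sync, Err}, so the formula does not hold at Init.

No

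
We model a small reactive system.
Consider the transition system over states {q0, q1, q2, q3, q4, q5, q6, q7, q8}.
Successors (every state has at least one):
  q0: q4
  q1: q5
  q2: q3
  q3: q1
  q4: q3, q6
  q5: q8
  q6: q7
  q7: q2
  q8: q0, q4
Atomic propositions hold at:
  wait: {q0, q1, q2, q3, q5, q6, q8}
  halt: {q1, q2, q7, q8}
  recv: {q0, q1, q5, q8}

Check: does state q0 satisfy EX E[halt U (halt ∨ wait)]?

Sat(halt ∨ wait) = {q0, q1, q2, q3, q5, q6, q7, q8}
E[halt U (halt ∨ wait)]: least fixpoint, start Z0 = Sat((halt ∨ wait)) = {q0, q1, q2, q3, q5, q6, q7, q8}, add states in Sat(halt) with some successor in Z. Already a fixed point.
Sat(E[halt U (halt ∨ wait)]) = {q0, q1, q2, q3, q5, q6, q7, q8}
Sat(EX E[halt U (halt ∨ wait)]) = {s : some successor in {q0, q1, q2, q3, q5, q6, q7, q8}} = {q1, q2, q3, q4, q5, q6, q7, q8}
q0 ∉ Sat(EX E[halt U (halt ∨ wait)]) = {q1, q2, q3, q4, q5, q6, q7, q8}, so the formula does not hold at q0.

No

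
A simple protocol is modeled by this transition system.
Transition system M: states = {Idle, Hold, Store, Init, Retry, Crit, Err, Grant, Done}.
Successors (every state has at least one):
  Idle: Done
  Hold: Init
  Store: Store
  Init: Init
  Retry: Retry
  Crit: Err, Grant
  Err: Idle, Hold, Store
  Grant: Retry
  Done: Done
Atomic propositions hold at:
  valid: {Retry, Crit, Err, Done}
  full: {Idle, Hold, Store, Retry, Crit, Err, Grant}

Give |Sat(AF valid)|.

AF valid: least fixpoint, start Z0 = {Retry, Crit, Err, Done}, add states with every successor in Z. Z1 = {Idle, Retry, Crit, Err, Grant, Done}; fixed.
Sat(AF valid) = {Idle, Retry, Crit, Err, Grant, Done}
|Sat(AF valid)| = |{Idle, Retry, Crit, Err, Grant, Done}| = 6.

6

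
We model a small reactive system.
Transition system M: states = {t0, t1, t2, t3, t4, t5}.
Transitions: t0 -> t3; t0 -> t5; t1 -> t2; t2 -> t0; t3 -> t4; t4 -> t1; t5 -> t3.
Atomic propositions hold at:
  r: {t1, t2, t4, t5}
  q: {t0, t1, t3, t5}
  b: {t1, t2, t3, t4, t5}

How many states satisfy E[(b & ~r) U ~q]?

3

Sat(~r) = {t0, t3}
Sat(b & ~r) = {t3}
Sat(~q) = {t2, t4}
E[(b & ~r) U ~q]: least fixpoint, start Z0 = Sat(~q) = {t2, t4}, add states in Sat(b & ~r) with some successor in Z. Z1 = {t2, t3, t4}; fixed.
Sat(E[(b & ~r) U ~q]) = {t2, t3, t4}
|Sat(E[(b & ~r) U ~q])| = |{t2, t3, t4}| = 3.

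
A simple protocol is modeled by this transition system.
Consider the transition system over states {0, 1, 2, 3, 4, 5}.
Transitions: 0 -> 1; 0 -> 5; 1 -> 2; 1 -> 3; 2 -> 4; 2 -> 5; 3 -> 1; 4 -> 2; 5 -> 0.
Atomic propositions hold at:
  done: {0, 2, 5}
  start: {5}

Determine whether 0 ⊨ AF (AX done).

No

Sat(AX done) = {s : every successor in {0, 2, 5}} = {4, 5}
AF (AX done): least fixpoint, start Z0 = {4, 5}, add states with every successor in Z. Z1 = {2, 4, 5}; fixed.
Sat(AF (AX done)) = {2, 4, 5}
0 ∉ Sat(AF (AX done)) = {2, 4, 5}, so the formula does not hold at 0.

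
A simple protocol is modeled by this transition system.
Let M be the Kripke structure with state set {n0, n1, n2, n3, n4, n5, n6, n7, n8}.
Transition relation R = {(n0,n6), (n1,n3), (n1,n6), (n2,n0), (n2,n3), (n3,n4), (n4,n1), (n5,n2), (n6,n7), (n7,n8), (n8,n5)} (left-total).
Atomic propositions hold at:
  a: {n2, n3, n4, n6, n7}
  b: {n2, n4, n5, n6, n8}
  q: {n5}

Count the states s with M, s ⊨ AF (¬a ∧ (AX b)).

5

Sat(¬a) = {n0, n1, n5, n8}
Sat(AX b) = {s : every successor in {n2, n4, n5, n6, n8}} = {n0, n3, n5, n7, n8}
Sat(¬a ∧ (AX b)) = {n0, n5, n8}
AF (¬a ∧ (AX b)): least fixpoint, start Z0 = {n0, n5, n8}, add states with every successor in Z. Z1 = {n0, n5, n7, n8}; Z2 = {n0, n5, n6, n7, n8}; fixed.
Sat(AF (¬a ∧ (AX b))) = {n0, n5, n6, n7, n8}
|Sat(AF (¬a ∧ (AX b)))| = |{n0, n5, n6, n7, n8}| = 5.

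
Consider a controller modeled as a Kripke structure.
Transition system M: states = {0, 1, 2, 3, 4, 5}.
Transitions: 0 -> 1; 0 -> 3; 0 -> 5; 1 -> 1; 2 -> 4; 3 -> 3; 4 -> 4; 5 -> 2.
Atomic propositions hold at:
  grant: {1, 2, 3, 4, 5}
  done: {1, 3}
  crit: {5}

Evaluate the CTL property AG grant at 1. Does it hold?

AG grant: greatest fixpoint, start Z0 = {1, 2, 3, 4, 5}, keep only states in Sat with every successor in Z. Already a fixed point.
Sat(AG grant) = {1, 2, 3, 4, 5}
1 ∈ Sat(AG grant) = {1, 2, 3, 4, 5}, so the formula holds at 1.

Yes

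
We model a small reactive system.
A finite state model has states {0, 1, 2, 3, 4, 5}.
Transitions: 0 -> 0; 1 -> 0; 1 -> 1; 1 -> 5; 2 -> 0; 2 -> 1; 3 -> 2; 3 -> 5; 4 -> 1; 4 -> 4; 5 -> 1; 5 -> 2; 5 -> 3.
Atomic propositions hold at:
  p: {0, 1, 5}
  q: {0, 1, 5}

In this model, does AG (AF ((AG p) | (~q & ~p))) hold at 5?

No

AG p: greatest fixpoint, start Z0 = {0, 1, 5}, keep only states in Sat with every successor in Z. Z1 = {0, 1}; Z2 = {0}; fixed.
Sat(AG p) = {0}
Sat(~q) = {2, 3, 4}
Sat(~p) = {2, 3, 4}
Sat(~q & ~p) = {2, 3, 4}
Sat((AG p) | (~q & ~p)) = {0, 2, 3, 4}
AF ((AG p) | (~q & ~p)): least fixpoint, start Z0 = {0, 2, 3, 4}, add states with every successor in Z. Already a fixed point.
Sat(AF ((AG p) | (~q & ~p))) = {0, 2, 3, 4}
AG (AF ((AG p) | (~q & ~p))): greatest fixpoint, start Z0 = {0, 2, 3, 4}, keep only states in Sat with every successor in Z. Z1 = {0}; fixed.
Sat(AG (AF ((AG p) | (~q & ~p)))) = {0}
5 ∉ Sat(AG (AF ((AG p) | (~q & ~p)))) = {0}, so the formula does not hold at 5.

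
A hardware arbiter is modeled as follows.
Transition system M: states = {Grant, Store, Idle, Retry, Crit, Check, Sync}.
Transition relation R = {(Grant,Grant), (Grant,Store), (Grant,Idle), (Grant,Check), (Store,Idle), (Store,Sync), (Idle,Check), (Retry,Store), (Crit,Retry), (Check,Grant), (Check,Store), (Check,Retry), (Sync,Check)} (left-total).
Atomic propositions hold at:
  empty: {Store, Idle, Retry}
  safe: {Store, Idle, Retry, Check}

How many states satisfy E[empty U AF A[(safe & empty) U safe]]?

6

Sat(safe & empty) = {Store, Idle, Retry}
A[(safe & empty) U safe]: least fixpoint, start Z0 = Sat(safe) = {Store, Idle, Retry, Check}, add states in Sat(safe & empty) with every successor in Z. Already a fixed point.
Sat(A[(safe & empty) U safe]) = {Store, Idle, Retry, Check}
AF A[(safe & empty) U safe]: least fixpoint, start Z0 = {Store, Idle, Retry, Check}, add states with every successor in Z. Z1 = {Store, Idle, Retry, Crit, Check, Sync}; fixed.
Sat(AF A[(safe & empty) U safe]) = {Store, Idle, Retry, Crit, Check, Sync}
E[empty U AF A[(safe & empty) U safe]]: least fixpoint, start Z0 = Sat(AF A[(safe & empty) U safe]) = {Store, Idle, Retry, Crit, Check, Sync}, add states in Sat(empty) with some successor in Z. Already a fixed point.
Sat(E[empty U AF A[(safe & empty) U safe]]) = {Store, Idle, Retry, Crit, Check, Sync}
|Sat(E[empty U AF A[(safe & empty) U safe]])| = |{Store, Idle, Retry, Crit, Check, Sync}| = 6.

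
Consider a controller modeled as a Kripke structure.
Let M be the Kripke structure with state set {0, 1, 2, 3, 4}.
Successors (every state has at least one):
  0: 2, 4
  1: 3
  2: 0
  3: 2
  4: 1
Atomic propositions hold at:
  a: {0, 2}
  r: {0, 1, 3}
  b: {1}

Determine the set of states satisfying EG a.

EG a: greatest fixpoint, start Z0 = {0, 2}, keep only states in Sat with some successor in Z. Already a fixed point.
Sat(EG a) = {0, 2}

{0, 2}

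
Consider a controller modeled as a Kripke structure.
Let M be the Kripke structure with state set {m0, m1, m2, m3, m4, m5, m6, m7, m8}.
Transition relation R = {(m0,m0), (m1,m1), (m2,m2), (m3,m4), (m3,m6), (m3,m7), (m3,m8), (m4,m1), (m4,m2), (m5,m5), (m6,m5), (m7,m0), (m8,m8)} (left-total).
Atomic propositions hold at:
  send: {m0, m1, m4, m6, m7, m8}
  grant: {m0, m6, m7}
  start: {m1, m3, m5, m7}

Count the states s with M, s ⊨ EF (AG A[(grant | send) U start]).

Sat(grant | send) = {m0, m1, m4, m6, m7, m8}
A[(grant | send) U start]: least fixpoint, start Z0 = Sat(start) = {m1, m3, m5, m7}, add states in Sat(grant | send) with every successor in Z. Z1 = {m1, m3, m5, m6, m7}; fixed.
Sat(A[(grant | send) U start]) = {m1, m3, m5, m6, m7}
AG A[(grant | send) U start]: greatest fixpoint, start Z0 = {m1, m3, m5, m6, m7}, keep only states in Sat with every successor in Z. Z1 = {m1, m5, m6}; fixed.
Sat(AG A[(grant | send) U start]) = {m1, m5, m6}
EF (AG A[(grant | send) U start]): least fixpoint, start Z0 = {m1, m5, m6}, add states with some successor in Z. Z1 = {m1, m3, m4, m5, m6}; fixed.
Sat(EF (AG A[(grant | send) U start])) = {m1, m3, m4, m5, m6}
|Sat(EF (AG A[(grant | send) U start]))| = |{m1, m3, m4, m5, m6}| = 5.

5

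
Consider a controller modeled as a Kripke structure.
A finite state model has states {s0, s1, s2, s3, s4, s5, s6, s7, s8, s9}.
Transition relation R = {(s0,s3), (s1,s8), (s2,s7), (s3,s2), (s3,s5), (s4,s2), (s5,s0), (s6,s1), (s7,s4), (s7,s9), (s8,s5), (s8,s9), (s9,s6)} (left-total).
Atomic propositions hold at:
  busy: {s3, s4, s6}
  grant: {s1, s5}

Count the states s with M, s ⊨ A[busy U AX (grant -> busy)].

Sat(grant -> busy) = {s0, s2, s3, s4, s6, s7, s8, s9}
Sat(AX (grant -> busy)) = {s : every successor in {s0, s2, s3, s4, s6, s7, s8, s9}} = {s0, s1, s2, s4, s5, s7, s9}
A[busy U AX (grant -> busy)]: least fixpoint, start Z0 = Sat(AX (grant -> busy)) = {s0, s1, s2, s4, s5, s7, s9}, add states in Sat(busy) with every successor in Z. Z1 = {s0, s1, s2, s3, s4, s5, s6, s7, s9}; fixed.
Sat(A[busy U AX (grant -> busy)]) = {s0, s1, s2, s3, s4, s5, s6, s7, s9}
|Sat(A[busy U AX (grant -> busy)])| = |{s0, s1, s2, s3, s4, s5, s6, s7, s9}| = 9.

9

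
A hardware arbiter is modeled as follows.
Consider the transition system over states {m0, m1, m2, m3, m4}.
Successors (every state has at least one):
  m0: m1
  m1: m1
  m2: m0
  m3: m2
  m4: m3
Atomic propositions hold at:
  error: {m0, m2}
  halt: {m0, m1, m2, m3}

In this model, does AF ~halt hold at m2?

No

Sat(~halt) = {m4}
AF ~halt: least fixpoint, start Z0 = {m4}, add states with every successor in Z. Already a fixed point.
Sat(AF ~halt) = {m4}
m2 ∉ Sat(AF ~halt) = {m4}, so the formula does not hold at m2.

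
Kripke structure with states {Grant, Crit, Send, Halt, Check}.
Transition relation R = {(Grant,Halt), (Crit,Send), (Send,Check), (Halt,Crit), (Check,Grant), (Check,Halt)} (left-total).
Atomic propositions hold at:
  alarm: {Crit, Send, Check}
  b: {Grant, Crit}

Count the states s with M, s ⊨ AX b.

1

Sat(AX b) = {s : every successor in {Grant, Crit}} = {Halt}
|Sat(AX b)| = |{Halt}| = 1.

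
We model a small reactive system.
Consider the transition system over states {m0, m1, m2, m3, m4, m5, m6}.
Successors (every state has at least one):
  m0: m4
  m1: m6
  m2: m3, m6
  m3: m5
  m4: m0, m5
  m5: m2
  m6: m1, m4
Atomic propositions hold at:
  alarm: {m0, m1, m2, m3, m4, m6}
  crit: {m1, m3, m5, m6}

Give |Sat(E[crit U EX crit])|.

6

Sat(EX crit) = {s : some successor in {m1, m3, m5, m6}} = {m1, m2, m3, m4, m6}
E[crit U EX crit]: least fixpoint, start Z0 = Sat(EX crit) = {m1, m2, m3, m4, m6}, add states in Sat(crit) with some successor in Z. Z1 = {m1, m2, m3, m4, m5, m6}; fixed.
Sat(E[crit U EX crit]) = {m1, m2, m3, m4, m5, m6}
|Sat(E[crit U EX crit])| = |{m1, m2, m3, m4, m5, m6}| = 6.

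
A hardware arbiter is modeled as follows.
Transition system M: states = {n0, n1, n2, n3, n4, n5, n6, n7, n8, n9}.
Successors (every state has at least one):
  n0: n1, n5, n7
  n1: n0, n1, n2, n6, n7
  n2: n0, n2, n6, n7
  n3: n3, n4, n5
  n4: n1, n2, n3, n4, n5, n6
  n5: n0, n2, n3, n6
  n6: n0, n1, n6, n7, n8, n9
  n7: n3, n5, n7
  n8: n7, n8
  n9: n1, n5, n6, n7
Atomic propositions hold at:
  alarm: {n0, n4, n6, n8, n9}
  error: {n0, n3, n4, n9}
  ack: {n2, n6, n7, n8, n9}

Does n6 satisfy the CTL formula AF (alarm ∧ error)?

Sat(alarm ∧ error) = {n0, n4, n9}
AF (alarm ∧ error): least fixpoint, start Z0 = {n0, n4, n9}, add states with every successor in Z. Already a fixed point.
Sat(AF (alarm ∧ error)) = {n0, n4, n9}
n6 ∉ Sat(AF (alarm ∧ error)) = {n0, n4, n9}, so the formula does not hold at n6.

No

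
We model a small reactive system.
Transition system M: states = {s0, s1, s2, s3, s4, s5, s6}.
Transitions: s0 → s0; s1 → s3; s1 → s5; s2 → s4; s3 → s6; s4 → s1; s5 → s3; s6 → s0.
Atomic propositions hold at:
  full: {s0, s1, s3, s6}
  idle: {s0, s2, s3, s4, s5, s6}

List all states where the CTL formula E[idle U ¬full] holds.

{s2, s4, s5}

Sat(¬full) = {s2, s4, s5}
E[idle U ¬full]: least fixpoint, start Z0 = Sat(¬full) = {s2, s4, s5}, add states in Sat(idle) with some successor in Z. Already a fixed point.
Sat(E[idle U ¬full]) = {s2, s4, s5}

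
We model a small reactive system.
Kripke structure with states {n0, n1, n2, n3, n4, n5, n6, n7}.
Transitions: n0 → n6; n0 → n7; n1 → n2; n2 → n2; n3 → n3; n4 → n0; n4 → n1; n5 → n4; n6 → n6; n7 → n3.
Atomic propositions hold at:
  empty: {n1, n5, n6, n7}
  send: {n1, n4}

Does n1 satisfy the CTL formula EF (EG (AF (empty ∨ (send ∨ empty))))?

Sat(send ∨ empty) = {n1, n4, n5, n6, n7}
Sat(empty ∨ (send ∨ empty)) = {n1, n4, n5, n6, n7}
AF (empty ∨ (send ∨ empty)): least fixpoint, start Z0 = {n1, n4, n5, n6, n7}, add states with every successor in Z. Z1 = {n0, n1, n4, n5, n6, n7}; fixed.
Sat(AF (empty ∨ (send ∨ empty))) = {n0, n1, n4, n5, n6, n7}
EG (AF (empty ∨ (send ∨ empty))): greatest fixpoint, start Z0 = {n0, n1, n4, n5, n6, n7}, keep only states in Sat with some successor in Z. Z1 = {n0, n4, n5, n6}; fixed.
Sat(EG (AF (empty ∨ (send ∨ empty)))) = {n0, n4, n5, n6}
EF (EG (AF (empty ∨ (send ∨ empty)))): least fixpoint, start Z0 = {n0, n4, n5, n6}, add states with some successor in Z. Already a fixed point.
Sat(EF (EG (AF (empty ∨ (send ∨ empty))))) = {n0, n4, n5, n6}
n1 ∉ Sat(EF (EG (AF (empty ∨ (send ∨ empty))))) = {n0, n4, n5, n6}, so the formula does not hold at n1.

No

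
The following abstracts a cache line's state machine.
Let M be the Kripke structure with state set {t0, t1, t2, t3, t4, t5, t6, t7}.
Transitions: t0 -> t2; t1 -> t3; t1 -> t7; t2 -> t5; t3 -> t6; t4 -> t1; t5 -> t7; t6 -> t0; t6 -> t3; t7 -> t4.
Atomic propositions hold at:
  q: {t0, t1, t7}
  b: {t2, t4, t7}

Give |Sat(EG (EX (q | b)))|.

4

Sat(q | b) = {t0, t1, t2, t4, t7}
Sat(EX (q | b)) = {s : some successor in {t0, t1, t2, t4, t7}} = {t0, t1, t4, t5, t6, t7}
EG (EX (q | b)): greatest fixpoint, start Z0 = {t0, t1, t4, t5, t6, t7}, keep only states in Sat with some successor in Z. Z1 = {t1, t4, t5, t6, t7}; Z2 = {t1, t4, t5, t7}; fixed.
Sat(EG (EX (q | b))) = {t1, t4, t5, t7}
|Sat(EG (EX (q | b)))| = |{t1, t4, t5, t7}| = 4.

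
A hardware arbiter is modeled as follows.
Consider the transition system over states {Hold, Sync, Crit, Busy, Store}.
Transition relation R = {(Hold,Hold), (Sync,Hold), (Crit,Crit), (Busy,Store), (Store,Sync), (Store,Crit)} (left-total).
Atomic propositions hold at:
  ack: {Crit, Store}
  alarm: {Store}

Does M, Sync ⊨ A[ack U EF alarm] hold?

No

EF alarm: least fixpoint, start Z0 = {Store}, add states with some successor in Z. Z1 = {Busy, Store}; fixed.
Sat(EF alarm) = {Busy, Store}
A[ack U EF alarm]: least fixpoint, start Z0 = Sat(EF alarm) = {Busy, Store}, add states in Sat(ack) with every successor in Z. Already a fixed point.
Sat(A[ack U EF alarm]) = {Busy, Store}
Sync ∉ Sat(A[ack U EF alarm]) = {Busy, Store}, so the formula does not hold at Sync.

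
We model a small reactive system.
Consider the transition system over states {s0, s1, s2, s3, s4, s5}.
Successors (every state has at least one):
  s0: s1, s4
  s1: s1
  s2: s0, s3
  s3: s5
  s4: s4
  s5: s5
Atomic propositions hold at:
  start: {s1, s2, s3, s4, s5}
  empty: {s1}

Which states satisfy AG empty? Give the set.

{s1}

AG empty: greatest fixpoint, start Z0 = {s1}, keep only states in Sat with every successor in Z. Already a fixed point.
Sat(AG empty) = {s1}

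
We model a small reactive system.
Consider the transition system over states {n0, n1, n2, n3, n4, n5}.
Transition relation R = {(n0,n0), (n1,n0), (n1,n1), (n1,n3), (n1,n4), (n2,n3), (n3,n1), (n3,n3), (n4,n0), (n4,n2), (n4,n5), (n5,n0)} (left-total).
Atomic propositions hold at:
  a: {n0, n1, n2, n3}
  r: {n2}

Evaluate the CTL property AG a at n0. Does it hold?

Yes

AG a: greatest fixpoint, start Z0 = {n0, n1, n2, n3}, keep only states in Sat with every successor in Z. Z1 = {n0, n2, n3}; Z2 = {n0, n2}; Z3 = {n0}; fixed.
Sat(AG a) = {n0}
n0 ∈ Sat(AG a) = {n0}, so the formula holds at n0.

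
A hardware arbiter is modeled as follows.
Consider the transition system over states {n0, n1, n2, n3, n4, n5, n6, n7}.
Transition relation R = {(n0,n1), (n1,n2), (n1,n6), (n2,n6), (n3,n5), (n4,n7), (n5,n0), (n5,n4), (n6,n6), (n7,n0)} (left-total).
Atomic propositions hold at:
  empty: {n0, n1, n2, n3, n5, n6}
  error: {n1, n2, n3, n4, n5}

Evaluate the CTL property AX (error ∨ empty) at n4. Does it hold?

No

Sat(error ∨ empty) = {n0, n1, n2, n3, n4, n5, n6}
Sat(AX (error ∨ empty)) = {s : every successor in {n0, n1, n2, n3, n4, n5, n6}} = {n0, n1, n2, n3, n5, n6, n7}
n4 ∉ Sat(AX (error ∨ empty)) = {n0, n1, n2, n3, n5, n6, n7}, so the formula does not hold at n4.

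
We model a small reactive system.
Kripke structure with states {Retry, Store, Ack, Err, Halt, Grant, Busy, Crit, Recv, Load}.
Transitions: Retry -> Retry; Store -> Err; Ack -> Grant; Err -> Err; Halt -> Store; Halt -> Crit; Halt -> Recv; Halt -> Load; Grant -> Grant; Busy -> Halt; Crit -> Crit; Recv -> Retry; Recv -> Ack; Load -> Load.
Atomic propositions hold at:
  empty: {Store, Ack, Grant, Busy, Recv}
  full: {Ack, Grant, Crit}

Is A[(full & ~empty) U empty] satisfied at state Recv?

Sat(~empty) = {Retry, Err, Halt, Crit, Load}
Sat(full & ~empty) = {Crit}
A[(full & ~empty) U empty]: least fixpoint, start Z0 = Sat(empty) = {Store, Ack, Grant, Busy, Recv}, add states in Sat(full & ~empty) with every successor in Z. Already a fixed point.
Sat(A[(full & ~empty) U empty]) = {Store, Ack, Grant, Busy, Recv}
Recv ∈ Sat(A[(full & ~empty) U empty]) = {Store, Ack, Grant, Busy, Recv}, so the formula holds at Recv.

Yes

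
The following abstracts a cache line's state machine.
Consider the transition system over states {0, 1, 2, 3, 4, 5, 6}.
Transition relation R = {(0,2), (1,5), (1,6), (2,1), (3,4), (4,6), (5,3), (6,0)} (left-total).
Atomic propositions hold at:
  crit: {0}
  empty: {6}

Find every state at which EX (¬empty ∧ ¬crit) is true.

Sat(¬empty) = {0, 1, 2, 3, 4, 5}
Sat(¬crit) = {1, 2, 3, 4, 5, 6}
Sat(¬empty ∧ ¬crit) = {1, 2, 3, 4, 5}
Sat(EX (¬empty ∧ ¬crit)) = {s : some successor in {1, 2, 3, 4, 5}} = {0, 1, 2, 3, 5}

{0, 1, 2, 3, 5}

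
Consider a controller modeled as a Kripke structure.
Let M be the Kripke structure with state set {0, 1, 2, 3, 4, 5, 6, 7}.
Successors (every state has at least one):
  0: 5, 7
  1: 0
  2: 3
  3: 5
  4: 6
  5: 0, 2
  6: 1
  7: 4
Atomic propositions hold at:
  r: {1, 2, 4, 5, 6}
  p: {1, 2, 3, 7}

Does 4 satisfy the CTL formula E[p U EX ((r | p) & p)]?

No

Sat(r | p) = {1, 2, 3, 4, 5, 6, 7}
Sat((r | p) & p) = {1, 2, 3, 7}
Sat(EX ((r | p) & p)) = {s : some successor in {1, 2, 3, 7}} = {0, 2, 5, 6}
E[p U EX ((r | p) & p)]: least fixpoint, start Z0 = Sat(EX ((r | p) & p)) = {0, 2, 5, 6}, add states in Sat(p) with some successor in Z. Z1 = {0, 1, 2, 3, 5, 6}; fixed.
Sat(E[p U EX ((r | p) & p)]) = {0, 1, 2, 3, 5, 6}
4 ∉ Sat(E[p U EX ((r | p) & p)]) = {0, 1, 2, 3, 5, 6}, so the formula does not hold at 4.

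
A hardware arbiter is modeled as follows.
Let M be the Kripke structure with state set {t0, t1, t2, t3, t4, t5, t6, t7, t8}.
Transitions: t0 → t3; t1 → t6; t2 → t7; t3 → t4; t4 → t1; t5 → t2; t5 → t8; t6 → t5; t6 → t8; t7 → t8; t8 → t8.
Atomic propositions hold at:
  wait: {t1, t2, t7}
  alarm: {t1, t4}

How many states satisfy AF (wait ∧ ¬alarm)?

2

Sat(¬alarm) = {t0, t2, t3, t5, t6, t7, t8}
Sat(wait ∧ ¬alarm) = {t2, t7}
AF (wait ∧ ¬alarm): least fixpoint, start Z0 = {t2, t7}, add states with every successor in Z. Already a fixed point.
Sat(AF (wait ∧ ¬alarm)) = {t2, t7}
|Sat(AF (wait ∧ ¬alarm))| = |{t2, t7}| = 2.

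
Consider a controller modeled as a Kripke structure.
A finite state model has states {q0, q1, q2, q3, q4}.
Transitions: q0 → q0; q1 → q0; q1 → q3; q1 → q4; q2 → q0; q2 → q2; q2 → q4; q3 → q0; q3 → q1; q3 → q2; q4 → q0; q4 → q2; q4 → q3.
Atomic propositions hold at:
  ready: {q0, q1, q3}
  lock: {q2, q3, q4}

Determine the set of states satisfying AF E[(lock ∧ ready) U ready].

Sat(lock ∧ ready) = {q3}
E[(lock ∧ ready) U ready]: least fixpoint, start Z0 = Sat(ready) = {q0, q1, q3}, add states in Sat(lock ∧ ready) with some successor in Z. Already a fixed point.
Sat(E[(lock ∧ ready) U ready]) = {q0, q1, q3}
AF E[(lock ∧ ready) U ready]: least fixpoint, start Z0 = {q0, q1, q3}, add states with every successor in Z. Already a fixed point.
Sat(AF E[(lock ∧ ready) U ready]) = {q0, q1, q3}

{q0, q1, q3}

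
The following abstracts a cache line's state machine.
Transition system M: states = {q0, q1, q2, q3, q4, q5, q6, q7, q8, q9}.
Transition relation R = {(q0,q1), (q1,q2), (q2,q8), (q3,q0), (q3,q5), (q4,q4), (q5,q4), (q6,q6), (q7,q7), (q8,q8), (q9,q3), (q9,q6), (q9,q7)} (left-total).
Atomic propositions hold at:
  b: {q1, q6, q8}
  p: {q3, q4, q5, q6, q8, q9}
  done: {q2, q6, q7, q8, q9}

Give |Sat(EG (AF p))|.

9

AF p: least fixpoint, start Z0 = {q3, q4, q5, q6, q8, q9}, add states with every successor in Z. Z1 = {q2, q3, q4, q5, q6, q8, q9}; Z2 = {q1, q2, q3, q4, q5, q6, q8, q9}; Z3 = {q0, q1, q2, q3, q4, q5, q6, q8, q9}; fixed.
Sat(AF p) = {q0, q1, q2, q3, q4, q5, q6, q8, q9}
EG (AF p): greatest fixpoint, start Z0 = {q0, q1, q2, q3, q4, q5, q6, q8, q9}, keep only states in Sat with some successor in Z. Already a fixed point.
Sat(EG (AF p)) = {q0, q1, q2, q3, q4, q5, q6, q8, q9}
|Sat(EG (AF p))| = |{q0, q1, q2, q3, q4, q5, q6, q8, q9}| = 9.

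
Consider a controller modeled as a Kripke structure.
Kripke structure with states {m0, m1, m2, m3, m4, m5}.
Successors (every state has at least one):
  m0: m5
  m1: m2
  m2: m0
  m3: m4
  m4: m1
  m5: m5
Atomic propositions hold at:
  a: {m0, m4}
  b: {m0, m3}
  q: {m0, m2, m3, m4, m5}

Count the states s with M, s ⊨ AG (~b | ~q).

Sat(~b) = {m1, m2, m4, m5}
Sat(~q) = {m1}
Sat(~b | ~q) = {m1, m2, m4, m5}
AG (~b | ~q): greatest fixpoint, start Z0 = {m1, m2, m4, m5}, keep only states in Sat with every successor in Z. Z1 = {m1, m4, m5}; Z2 = {m4, m5}; Z3 = {m5}; fixed.
Sat(AG (~b | ~q)) = {m5}
|Sat(AG (~b | ~q))| = |{m5}| = 1.

1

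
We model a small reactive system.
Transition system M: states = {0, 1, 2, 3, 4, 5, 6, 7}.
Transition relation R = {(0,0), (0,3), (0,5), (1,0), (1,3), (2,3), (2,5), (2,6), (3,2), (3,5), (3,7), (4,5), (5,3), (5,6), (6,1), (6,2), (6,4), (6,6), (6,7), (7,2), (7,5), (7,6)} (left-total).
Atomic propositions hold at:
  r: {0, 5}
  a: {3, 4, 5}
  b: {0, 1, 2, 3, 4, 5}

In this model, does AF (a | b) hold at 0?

Sat(a | b) = {0, 1, 2, 3, 4, 5}
AF (a | b): least fixpoint, start Z0 = {0, 1, 2, 3, 4, 5}, add states with every successor in Z. Already a fixed point.
Sat(AF (a | b)) = {0, 1, 2, 3, 4, 5}
0 ∈ Sat(AF (a | b)) = {0, 1, 2, 3, 4, 5}, so the formula holds at 0.

Yes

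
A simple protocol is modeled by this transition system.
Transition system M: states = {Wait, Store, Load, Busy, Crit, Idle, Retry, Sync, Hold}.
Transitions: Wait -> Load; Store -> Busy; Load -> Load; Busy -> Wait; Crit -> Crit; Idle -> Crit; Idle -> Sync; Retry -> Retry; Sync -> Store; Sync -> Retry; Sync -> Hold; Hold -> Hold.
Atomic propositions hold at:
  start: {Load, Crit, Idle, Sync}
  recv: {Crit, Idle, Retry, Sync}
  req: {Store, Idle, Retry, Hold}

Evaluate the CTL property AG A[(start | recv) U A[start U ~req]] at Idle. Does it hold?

No

Sat(start | recv) = {Load, Crit, Idle, Retry, Sync}
Sat(~req) = {Wait, Load, Busy, Crit, Sync}
A[start U ~req]: least fixpoint, start Z0 = Sat(~req) = {Wait, Load, Busy, Crit, Sync}, add states in Sat(start) with every successor in Z. Z1 = {Wait, Load, Busy, Crit, Idle, Sync}; fixed.
Sat(A[start U ~req]) = {Wait, Load, Busy, Crit, Idle, Sync}
A[(start | recv) U A[start U ~req]]: least fixpoint, start Z0 = Sat(A[start U ~req]) = {Wait, Load, Busy, Crit, Idle, Sync}, add states in Sat(start | recv) with every successor in Z. Already a fixed point.
Sat(A[(start | recv) U A[start U ~req]]) = {Wait, Load, Busy, Crit, Idle, Sync}
AG A[(start | recv) U A[start U ~req]]: greatest fixpoint, start Z0 = {Wait, Load, Busy, Crit, Idle, Sync}, keep only states in Sat with every successor in Z. Z1 = {Wait, Load, Busy, Crit, Idle}; Z2 = {Wait, Load, Busy, Crit}; fixed.
Sat(AG A[(start | recv) U A[start U ~req]]) = {Wait, Load, Busy, Crit}
Idle ∉ Sat(AG A[(start | recv) U A[start U ~req]]) = {Wait, Load, Busy, Crit}, so the formula does not hold at Idle.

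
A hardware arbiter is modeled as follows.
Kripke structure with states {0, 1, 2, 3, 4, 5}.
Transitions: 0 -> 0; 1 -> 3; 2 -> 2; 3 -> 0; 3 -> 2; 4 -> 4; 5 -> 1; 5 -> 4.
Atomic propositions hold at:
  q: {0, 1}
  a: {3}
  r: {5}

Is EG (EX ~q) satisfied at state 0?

No

Sat(~q) = {2, 3, 4, 5}
Sat(EX ~q) = {s : some successor in {2, 3, 4, 5}} = {1, 2, 3, 4, 5}
EG (EX ~q): greatest fixpoint, start Z0 = {1, 2, 3, 4, 5}, keep only states in Sat with some successor in Z. Already a fixed point.
Sat(EG (EX ~q)) = {1, 2, 3, 4, 5}
0 ∉ Sat(EG (EX ~q)) = {1, 2, 3, 4, 5}, so the formula does not hold at 0.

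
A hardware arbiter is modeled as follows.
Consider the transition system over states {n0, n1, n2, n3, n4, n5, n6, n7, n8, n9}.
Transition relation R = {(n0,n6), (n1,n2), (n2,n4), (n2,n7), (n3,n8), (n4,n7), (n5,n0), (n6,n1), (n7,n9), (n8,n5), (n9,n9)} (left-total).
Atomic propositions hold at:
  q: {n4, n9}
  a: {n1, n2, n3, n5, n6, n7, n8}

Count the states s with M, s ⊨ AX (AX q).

Sat(AX q) = {s : every successor in {n4, n9}} = {n7, n9}
Sat(AX (AX q)) = {s : every successor in {n7, n9}} = {n4, n7, n9}
|Sat(AX (AX q))| = |{n4, n7, n9}| = 3.

3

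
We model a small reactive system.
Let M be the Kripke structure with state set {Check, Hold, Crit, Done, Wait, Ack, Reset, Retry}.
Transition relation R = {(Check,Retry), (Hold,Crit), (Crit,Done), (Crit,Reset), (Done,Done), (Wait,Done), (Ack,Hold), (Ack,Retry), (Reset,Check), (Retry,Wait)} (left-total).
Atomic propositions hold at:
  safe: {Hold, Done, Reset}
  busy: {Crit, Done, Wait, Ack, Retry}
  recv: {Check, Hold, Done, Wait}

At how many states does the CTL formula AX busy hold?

Sat(AX busy) = {s : every successor in {Crit, Done, Wait, Ack, Retry}} = {Check, Hold, Done, Wait, Retry}
|Sat(AX busy)| = |{Check, Hold, Done, Wait, Retry}| = 5.

5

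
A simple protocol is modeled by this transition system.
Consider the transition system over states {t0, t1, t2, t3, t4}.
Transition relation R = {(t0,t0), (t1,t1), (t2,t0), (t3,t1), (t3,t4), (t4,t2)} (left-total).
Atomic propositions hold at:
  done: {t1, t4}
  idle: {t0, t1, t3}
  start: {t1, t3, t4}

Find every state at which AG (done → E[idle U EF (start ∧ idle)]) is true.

{t0, t1, t2}

Sat(start ∧ idle) = {t1, t3}
EF (start ∧ idle): least fixpoint, start Z0 = {t1, t3}, add states with some successor in Z. Already a fixed point.
Sat(EF (start ∧ idle)) = {t1, t3}
E[idle U EF (start ∧ idle)]: least fixpoint, start Z0 = Sat(EF (start ∧ idle)) = {t1, t3}, add states in Sat(idle) with some successor in Z. Already a fixed point.
Sat(E[idle U EF (start ∧ idle)]) = {t1, t3}
Sat(done → E[idle U EF (start ∧ idle)]) = {t0, t1, t2, t3}
AG (done → E[idle U EF (start ∧ idle)]): greatest fixpoint, start Z0 = {t0, t1, t2, t3}, keep only states in Sat with every successor in Z. Z1 = {t0, t1, t2}; fixed.
Sat(AG (done → E[idle U EF (start ∧ idle)])) = {t0, t1, t2}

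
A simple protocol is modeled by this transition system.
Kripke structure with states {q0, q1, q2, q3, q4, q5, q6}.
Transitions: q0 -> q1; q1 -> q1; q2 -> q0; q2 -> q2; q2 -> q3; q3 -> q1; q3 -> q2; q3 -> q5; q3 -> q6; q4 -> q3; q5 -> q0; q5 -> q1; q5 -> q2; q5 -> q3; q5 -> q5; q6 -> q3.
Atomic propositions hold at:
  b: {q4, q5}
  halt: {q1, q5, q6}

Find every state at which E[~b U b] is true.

Sat(~b) = {q0, q1, q2, q3, q6}
E[~b U b]: least fixpoint, start Z0 = Sat(b) = {q4, q5}, add states in Sat(~b) with some successor in Z. Z1 = {q3, q4, q5}; Z2 = {q2, q3, q4, q5, q6}; fixed.
Sat(E[~b U b]) = {q2, q3, q4, q5, q6}

{q2, q3, q4, q5, q6}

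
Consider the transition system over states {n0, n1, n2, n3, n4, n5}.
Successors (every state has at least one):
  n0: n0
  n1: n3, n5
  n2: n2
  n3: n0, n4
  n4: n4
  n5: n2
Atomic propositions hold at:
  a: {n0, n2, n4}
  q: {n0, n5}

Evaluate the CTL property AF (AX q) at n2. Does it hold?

No

Sat(AX q) = {s : every successor in {n0, n5}} = {n0}
AF (AX q): least fixpoint, start Z0 = {n0}, add states with every successor in Z. Already a fixed point.
Sat(AF (AX q)) = {n0}
n2 ∉ Sat(AF (AX q)) = {n0}, so the formula does not hold at n2.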